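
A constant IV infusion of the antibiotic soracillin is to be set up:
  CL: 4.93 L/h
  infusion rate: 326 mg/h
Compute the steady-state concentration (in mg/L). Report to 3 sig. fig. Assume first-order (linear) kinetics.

At steady state Css = R₀ / CL = 326 / 4.930 = 66.13 mg/L

66.1 mg/L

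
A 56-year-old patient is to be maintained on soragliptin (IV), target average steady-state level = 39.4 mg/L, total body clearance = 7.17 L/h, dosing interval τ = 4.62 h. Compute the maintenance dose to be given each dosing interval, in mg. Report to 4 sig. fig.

1305 mg

At steady state, Dose/τ = Css × CL.
Dose = Css × CL × τ = 39.4 × 7.170 × 4.62 = 1305 mg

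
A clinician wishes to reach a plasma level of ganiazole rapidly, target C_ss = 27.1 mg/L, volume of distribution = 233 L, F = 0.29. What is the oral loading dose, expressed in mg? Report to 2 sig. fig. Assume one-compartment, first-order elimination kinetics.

LD = Css × Vd / F = 27.1 × 233 / 0.29 = 21770 mg

22000 mg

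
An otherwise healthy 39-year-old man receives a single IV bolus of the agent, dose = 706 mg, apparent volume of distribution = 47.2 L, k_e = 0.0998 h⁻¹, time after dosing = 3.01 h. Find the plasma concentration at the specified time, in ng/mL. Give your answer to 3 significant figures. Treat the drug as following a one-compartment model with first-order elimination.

11100 ng/mL

C₀ = Dose / Vd = 706.0 / 47.2 = 14.96 mg/L
C = C₀ · e^(−k·t) = 14.96 × e^(−0.09980 × 3.01)
  = 14.96 × 0.7405 = 11.08 mg/L
Convert: 11.08 mg/L × 1000 = 11080 ng/mL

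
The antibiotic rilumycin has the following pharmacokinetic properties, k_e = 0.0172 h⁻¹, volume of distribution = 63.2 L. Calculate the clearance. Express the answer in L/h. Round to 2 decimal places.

CL = k × Vd = 0.0172 × 63.2 = 1.087 L/h

1.09 L/h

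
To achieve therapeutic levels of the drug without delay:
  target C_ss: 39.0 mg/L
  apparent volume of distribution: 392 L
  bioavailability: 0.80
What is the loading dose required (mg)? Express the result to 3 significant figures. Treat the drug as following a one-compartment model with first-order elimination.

LD = Css × Vd / F = 39.0 × 392 / 0.80 = 19110 mg

19100 mg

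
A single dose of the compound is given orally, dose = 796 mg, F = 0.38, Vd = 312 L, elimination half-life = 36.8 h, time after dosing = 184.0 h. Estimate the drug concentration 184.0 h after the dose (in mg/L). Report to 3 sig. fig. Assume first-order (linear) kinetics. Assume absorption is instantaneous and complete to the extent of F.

0.0303 mg/L

Amount reaching circulation = F × Dose = 0.38 × 796.0 = 302.5 mg
C₀ = F·Dose / Vd = 302.5 / 312 = 0.9696 mg/L
k = ln2 / t½ = 0.693147 / 36.8 = 0.01884 h⁻¹
t / t½ = 184.0 / 36.8 = 5 half-lives
C = C₀ × (1/2)^5 = 0.9696 × 0.03125 = 0.03030 mg/L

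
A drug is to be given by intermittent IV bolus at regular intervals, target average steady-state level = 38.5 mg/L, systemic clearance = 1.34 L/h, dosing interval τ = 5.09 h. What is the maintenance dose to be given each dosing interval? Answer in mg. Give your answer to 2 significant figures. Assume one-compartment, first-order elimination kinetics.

At steady state, Dose/τ = Css × CL.
Dose = Css × CL × τ = 38.5 × 1.340 × 5.09 = 262.6 mg

260 mg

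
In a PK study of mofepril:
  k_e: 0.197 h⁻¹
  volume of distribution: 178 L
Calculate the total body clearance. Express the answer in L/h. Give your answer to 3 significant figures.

CL = k × Vd = 0.197 × 178 = 35.07 L/h

35.1 L/h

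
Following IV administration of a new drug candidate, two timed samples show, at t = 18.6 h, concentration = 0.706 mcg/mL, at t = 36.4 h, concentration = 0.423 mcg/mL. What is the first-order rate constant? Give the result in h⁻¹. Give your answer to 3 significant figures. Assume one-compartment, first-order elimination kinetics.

0.0288 h⁻¹

k = ln(C₁/C₂) / (t₂ − t₁) = ln(0.706/0.423) / (36.4 − 18.6)
  = 0.5122 / 17.80 = 0.02878 h⁻¹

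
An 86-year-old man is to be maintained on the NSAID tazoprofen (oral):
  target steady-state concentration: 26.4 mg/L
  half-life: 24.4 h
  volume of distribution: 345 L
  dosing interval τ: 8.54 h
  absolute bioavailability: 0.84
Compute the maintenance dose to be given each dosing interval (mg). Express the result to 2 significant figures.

k = ln2 / t½ = 0.693147 / 24.4 = 0.02841 h⁻¹
CL = k × Vd = 0.02841 × 345 = 9.801 L/h
At steady state, F × (Dose/τ) = Css × CL.
Dose = Css × CL × τ / F = 26.4 × 9.801 × 8.54 / 0.84 = 2631 mg

2600 mg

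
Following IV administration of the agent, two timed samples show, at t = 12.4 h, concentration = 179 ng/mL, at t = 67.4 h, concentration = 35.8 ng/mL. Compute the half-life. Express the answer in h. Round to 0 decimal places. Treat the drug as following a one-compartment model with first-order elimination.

24 h

k = ln(C₁/C₂) / (t₂ − t₁) = ln(179/35.8) / (67.4 − 12.4)
  = 1.609 / 55.00 = 0.02925 h⁻¹
t½ = ln2 / k = 0.693147 / 0.02925 = 23.70 h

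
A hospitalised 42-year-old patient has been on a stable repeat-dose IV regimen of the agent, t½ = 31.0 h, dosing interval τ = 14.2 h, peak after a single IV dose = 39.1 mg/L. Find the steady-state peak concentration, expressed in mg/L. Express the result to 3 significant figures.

k = ln2 / t½ = 0.693147 / 31.0 = 0.02236 h⁻¹
e^(−kτ) = e^(−0.02236 × 14.2) = 0.7280
Accumulation ratio R = 1 / (1 − e^(−kτ)) = 1 / (1 − 0.7280) = 3.676
Steady-state peak = C₀ × R = 39.1 × 3.676 = 143.7 mg/L

144 mg/L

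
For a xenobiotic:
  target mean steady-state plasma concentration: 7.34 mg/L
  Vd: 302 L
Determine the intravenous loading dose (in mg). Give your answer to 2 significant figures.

LD = Css × Vd = 7.34 × 302 = 2217 mg

2200 mg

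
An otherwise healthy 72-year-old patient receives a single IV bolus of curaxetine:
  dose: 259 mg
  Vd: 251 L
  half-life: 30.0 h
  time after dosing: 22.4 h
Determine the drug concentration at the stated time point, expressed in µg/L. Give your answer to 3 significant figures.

615 µg/L

C₀ = Dose / Vd = 259.0 / 251 = 1.032 mg/L
k = ln2 / t½ = 0.693147 / 30.0 = 0.02310 h⁻¹
C = C₀ · e^(−k·t) = 1.032 × e^(−0.02310 × 22.4)
  = 1.032 × 0.5960 = 0.6151 mg/L
Convert: 0.6151 mg/L × 1000 = 615.1 µg/L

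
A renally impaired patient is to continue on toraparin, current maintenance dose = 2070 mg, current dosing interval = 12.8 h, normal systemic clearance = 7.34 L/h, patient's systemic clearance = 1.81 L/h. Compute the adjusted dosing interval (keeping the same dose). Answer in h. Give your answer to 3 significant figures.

51.9 h

To keep the same average steady-state level, dosing rate must scale with clearance.
CL ratio = 1.81 / 7.34 = 0.2466
New interval (same dose) = 12.8 / 0.2466 = 51.91 h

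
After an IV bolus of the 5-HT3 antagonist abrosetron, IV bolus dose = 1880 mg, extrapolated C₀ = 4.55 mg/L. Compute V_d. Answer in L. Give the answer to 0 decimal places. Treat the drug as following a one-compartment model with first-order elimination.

Vd = Dose / C₀ = 1880 / 4.55 = 413.2 L

413 L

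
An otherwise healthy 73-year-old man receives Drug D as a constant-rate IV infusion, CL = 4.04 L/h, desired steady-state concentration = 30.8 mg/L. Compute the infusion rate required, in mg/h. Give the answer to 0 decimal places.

124 mg/h

At steady state, infusion rate R₀ = Css × CL = 30.8 × 4.040 = 124.4 mg/h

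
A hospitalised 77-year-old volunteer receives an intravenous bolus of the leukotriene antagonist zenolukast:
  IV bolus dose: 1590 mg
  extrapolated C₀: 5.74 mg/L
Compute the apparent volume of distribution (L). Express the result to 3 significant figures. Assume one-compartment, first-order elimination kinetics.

277 L

Vd = Dose / C₀ = 1590 / 5.74 = 277.0 L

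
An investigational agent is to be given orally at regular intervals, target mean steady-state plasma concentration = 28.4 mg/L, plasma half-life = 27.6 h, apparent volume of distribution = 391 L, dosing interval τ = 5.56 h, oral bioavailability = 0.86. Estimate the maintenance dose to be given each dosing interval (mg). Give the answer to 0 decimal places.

1803 mg

k = ln2 / t½ = 0.693147 / 27.6 = 0.02511 h⁻¹
CL = k × Vd = 0.02511 × 391 = 9.818 L/h
At steady state, F × (Dose/τ) = Css × CL.
Dose = Css × CL × τ / F = 28.4 × 9.818 × 5.56 / 0.86 = 1803 mg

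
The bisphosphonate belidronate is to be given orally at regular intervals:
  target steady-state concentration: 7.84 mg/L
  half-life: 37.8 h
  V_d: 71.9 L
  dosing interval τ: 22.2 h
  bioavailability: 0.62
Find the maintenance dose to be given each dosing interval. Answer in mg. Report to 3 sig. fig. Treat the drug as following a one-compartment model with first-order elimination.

k = ln2 / t½ = 0.693147 / 37.8 = 0.01834 h⁻¹
CL = k × Vd = 0.01834 × 71.9 = 1.319 L/h
At steady state, F × (Dose/τ) = Css × CL.
Dose = Css × CL × τ / F = 7.84 × 1.319 × 22.2 / 0.62 = 370.3 mg

370 mg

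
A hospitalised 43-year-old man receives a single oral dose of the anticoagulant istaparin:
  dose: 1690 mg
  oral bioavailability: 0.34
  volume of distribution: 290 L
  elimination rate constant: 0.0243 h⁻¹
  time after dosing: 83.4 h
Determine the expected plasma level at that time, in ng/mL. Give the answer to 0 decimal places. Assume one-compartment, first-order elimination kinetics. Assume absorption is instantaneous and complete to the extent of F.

Amount reaching circulation = F × Dose = 0.34 × 1690 = 574.6 mg
C₀ = F·Dose / Vd = 574.6 / 290 = 1.981 mg/L
C = C₀ · e^(−k·t) = 1.981 × e^(−0.02430 × 83.4)
  = 1.981 × 0.1318 = 0.2611 mg/L
Convert: 0.2611 mg/L × 1000 = 261.1 ng/mL

261 ng/mL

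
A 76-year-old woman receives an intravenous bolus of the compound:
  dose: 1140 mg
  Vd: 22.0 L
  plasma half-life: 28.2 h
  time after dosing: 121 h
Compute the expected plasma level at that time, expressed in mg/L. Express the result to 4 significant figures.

2.647 mg/L

C₀ = Dose / Vd = 1140 / 22.0 = 51.82 mg/L
k = ln2 / t½ = 0.693147 / 28.2 = 0.02458 h⁻¹
C = C₀ · e^(−k·t) = 51.82 × e^(−0.02458 × 121)
  = 51.82 × 0.05109 = 2.647 mg/L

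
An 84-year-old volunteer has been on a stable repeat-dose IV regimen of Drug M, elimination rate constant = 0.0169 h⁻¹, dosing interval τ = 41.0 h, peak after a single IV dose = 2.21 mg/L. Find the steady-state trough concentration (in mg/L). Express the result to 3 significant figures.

e^(−kτ) = e^(−0.01690 × 41.0) = 0.5001
Accumulation ratio R = 1 / (1 − e^(−kτ)) = 1 / (1 − 0.5001) = 2.000
Steady-state trough = C₀ × R × e^(−kτ) = 2.21 × 2.000 × 0.5001 = 2.210 mg/L

2.21 mg/L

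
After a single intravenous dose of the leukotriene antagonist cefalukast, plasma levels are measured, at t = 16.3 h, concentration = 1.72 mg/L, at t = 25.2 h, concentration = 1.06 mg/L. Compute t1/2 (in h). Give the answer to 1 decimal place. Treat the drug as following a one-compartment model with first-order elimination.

k = ln(C₁/C₂) / (t₂ − t₁) = ln(1.72/1.06) / (25.2 − 16.3)
  = 0.4841 / 8.900 = 0.05439 h⁻¹
t½ = ln2 / k = 0.693147 / 0.05439 = 12.74 h

12.7 h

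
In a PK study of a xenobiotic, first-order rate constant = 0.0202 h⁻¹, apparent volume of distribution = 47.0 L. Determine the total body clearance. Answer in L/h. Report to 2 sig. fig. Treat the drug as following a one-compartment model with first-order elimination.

0.95 L/h

CL = k × Vd = 0.0202 × 47.0 = 0.9494 L/h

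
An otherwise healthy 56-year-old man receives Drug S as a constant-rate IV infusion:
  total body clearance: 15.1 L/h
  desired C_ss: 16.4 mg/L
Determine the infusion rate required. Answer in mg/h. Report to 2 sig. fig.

At steady state, infusion rate R₀ = Css × CL = 16.4 × 15.10 = 247.6 mg/h

250 mg/h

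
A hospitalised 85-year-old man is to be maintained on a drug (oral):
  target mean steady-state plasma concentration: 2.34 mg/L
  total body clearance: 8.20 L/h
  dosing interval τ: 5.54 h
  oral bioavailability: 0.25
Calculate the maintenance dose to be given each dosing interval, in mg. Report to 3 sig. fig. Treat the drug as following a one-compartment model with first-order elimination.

At steady state, F × (Dose/τ) = Css × CL.
Dose = Css × CL × τ / F = 2.34 × 8.200 × 5.54 / 0.25 = 425.2 mg

425 mg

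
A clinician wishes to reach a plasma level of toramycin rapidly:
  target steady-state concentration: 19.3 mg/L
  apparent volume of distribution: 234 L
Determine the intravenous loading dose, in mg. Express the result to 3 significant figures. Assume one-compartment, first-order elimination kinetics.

LD = Css × Vd = 19.3 × 234 = 4516 mg

4520 mg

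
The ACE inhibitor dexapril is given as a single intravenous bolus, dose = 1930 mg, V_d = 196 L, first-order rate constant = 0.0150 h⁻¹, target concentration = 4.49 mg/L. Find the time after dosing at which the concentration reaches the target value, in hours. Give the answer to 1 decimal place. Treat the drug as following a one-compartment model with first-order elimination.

C₀ = Dose / Vd = 1930 / 196 = 9.847 mg/L
t = ln(C₀ / C) / k = ln(9.847 / 4.49) / 0.01500
  = ln(2.193) / 0.01500 = 0.7853 / 0.01500 = 52.35 h

52.4 h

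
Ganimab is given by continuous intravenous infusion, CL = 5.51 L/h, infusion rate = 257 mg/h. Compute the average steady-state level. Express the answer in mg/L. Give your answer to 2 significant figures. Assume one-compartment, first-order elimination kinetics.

At steady state Css = R₀ / CL = 257 / 5.510 = 46.64 mg/L

47 mg/L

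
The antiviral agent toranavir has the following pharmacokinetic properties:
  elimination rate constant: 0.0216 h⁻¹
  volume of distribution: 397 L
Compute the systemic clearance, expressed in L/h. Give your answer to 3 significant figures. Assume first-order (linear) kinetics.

CL = k × Vd = 0.0216 × 397 = 8.575 L/h

8.58 L/h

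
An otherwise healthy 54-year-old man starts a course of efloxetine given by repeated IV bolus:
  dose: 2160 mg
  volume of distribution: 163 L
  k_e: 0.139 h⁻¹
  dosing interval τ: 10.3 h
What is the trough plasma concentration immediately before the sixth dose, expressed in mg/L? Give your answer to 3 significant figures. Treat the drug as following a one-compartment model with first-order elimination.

C₀ per dose = Dose / Vd = 2160 / 163 = 13.25 mg/L
Fraction remaining after one interval: r = e^(−kτ) = e^(−0.1390 × 10.3) = 0.2389
Before dose 6, 5 doses have been given (aged 1τ, 2τ, 3τ, 4τ, 5τ).
C_trough = C₀ × (r + r² + … + r^5) = C₀ × r(1−r^5)/(1−r)
        = 13.25 × 0.2389 × (1 − 0.0007782) / (1 − 0.2389) = 4.156 mg/L

4.16 mg/L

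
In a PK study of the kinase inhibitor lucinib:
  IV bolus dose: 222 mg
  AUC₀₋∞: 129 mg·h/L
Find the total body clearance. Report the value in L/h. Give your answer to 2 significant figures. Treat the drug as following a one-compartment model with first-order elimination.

1.7 L/h

CL = Dose / AUC = 222 / 129 = 1.721 L/h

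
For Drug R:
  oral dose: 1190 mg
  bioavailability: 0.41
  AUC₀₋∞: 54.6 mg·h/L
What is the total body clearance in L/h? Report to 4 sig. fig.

8.936 L/h

CL = F·Dose / AUC = 0.41 × 1190 / 54.6 = 8.936 L/h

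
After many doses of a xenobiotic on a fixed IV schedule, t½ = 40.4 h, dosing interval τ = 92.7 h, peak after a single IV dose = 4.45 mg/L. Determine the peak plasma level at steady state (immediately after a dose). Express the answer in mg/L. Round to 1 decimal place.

k = ln2 / t½ = 0.693147 / 40.4 = 0.01716 h⁻¹
e^(−kτ) = e^(−0.01716 × 92.7) = 0.2038
Accumulation ratio R = 1 / (1 − e^(−kτ)) = 1 / (1 − 0.2038) = 1.256
Steady-state peak = C₀ × R = 4.45 × 1.256 = 5.589 mg/L

5.6 mg/L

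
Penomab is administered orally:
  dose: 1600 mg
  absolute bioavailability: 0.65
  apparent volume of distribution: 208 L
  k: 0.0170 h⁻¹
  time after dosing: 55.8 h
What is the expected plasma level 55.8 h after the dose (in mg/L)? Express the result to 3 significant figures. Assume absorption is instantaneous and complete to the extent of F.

Amount reaching circulation = F × Dose = 0.65 × 1600 = 1040 mg
C₀ = F·Dose / Vd = 1040 / 208 = 5.000 mg/L
C = C₀ · e^(−k·t) = 5.000 × e^(−0.01700 × 55.8)
  = 5.000 × 0.3873 = 1.937 mg/L

1.94 mg/L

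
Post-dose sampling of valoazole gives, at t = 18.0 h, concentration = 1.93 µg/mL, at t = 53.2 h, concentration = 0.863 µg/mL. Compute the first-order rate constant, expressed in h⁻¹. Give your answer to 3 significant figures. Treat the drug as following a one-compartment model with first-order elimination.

k = ln(C₁/C₂) / (t₂ − t₁) = ln(1.93/0.863) / (53.2 − 18.0)
  = 0.8049 / 35.20 = 0.02287 h⁻¹

0.0229 h⁻¹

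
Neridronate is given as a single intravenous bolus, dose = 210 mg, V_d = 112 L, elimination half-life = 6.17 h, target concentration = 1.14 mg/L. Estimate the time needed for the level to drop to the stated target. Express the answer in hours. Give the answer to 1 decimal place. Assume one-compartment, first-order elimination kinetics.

C₀ = Dose / Vd = 210.0 / 112 = 1.875 mg/L
k = ln2 / t½ = 0.693147 / 6.17 = 0.1123 h⁻¹
t = ln(C₀ / C) / k = ln(1.875 / 1.14) / 0.1123
  = ln(1.645) / 0.1123 = 0.4977 / 0.1123 = 4.432 h

4.4 h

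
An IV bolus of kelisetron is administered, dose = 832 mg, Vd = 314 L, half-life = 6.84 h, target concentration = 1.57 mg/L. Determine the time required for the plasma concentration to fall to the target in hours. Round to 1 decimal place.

5.2 h

C₀ = Dose / Vd = 832.0 / 314 = 2.650 mg/L
k = ln2 / t½ = 0.693147 / 6.84 = 0.1013 h⁻¹
t = ln(C₀ / C) / k = ln(2.650 / 1.57) / 0.1013
  = ln(1.688) / 0.1013 = 0.5235 / 0.1013 = 5.168 h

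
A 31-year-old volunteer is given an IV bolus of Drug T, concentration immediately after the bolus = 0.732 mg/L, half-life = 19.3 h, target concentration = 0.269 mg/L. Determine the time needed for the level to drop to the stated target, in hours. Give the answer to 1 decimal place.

k = ln2 / t½ = 0.693147 / 19.3 = 0.03591 h⁻¹
t = ln(C₀ / C) / k = ln(0.7320 / 0.269) / 0.03591
  = ln(2.721) / 0.03591 = 1.001 / 0.03591 = 27.88 h

27.9 h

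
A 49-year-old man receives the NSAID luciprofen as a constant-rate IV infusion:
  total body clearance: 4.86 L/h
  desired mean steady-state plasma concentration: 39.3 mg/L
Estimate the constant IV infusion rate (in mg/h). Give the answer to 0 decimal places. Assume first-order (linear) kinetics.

At steady state, infusion rate R₀ = Css × CL = 39.3 × 4.860 = 191.0 mg/h

191 mg/h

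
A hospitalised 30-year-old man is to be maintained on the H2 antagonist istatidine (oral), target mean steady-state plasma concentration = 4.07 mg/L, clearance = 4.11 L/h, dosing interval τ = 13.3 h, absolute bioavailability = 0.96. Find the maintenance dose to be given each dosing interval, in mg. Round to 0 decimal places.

232 mg

At steady state, F × (Dose/τ) = Css × CL.
Dose = Css × CL × τ / F = 4.07 × 4.110 × 13.3 / 0.96 = 231.7 mg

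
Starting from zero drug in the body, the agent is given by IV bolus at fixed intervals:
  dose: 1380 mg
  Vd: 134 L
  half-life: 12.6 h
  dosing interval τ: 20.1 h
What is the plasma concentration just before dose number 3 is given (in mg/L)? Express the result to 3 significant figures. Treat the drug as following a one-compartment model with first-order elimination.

C₀ per dose = Dose / Vd = 1380 / 134 = 10.30 mg/L
k = ln2 / t½ = 0.693147 / 12.6 = 0.05501 h⁻¹
Fraction remaining after one interval: r = e^(−kτ) = e^(−0.05501 × 20.1) = 0.3310
Before dose 3, 2 doses have been given (aged 1τ, 2τ).
C_trough = C₀ × (r + r²) = 10.30 × (0.3310 + 0.1096) = 4.538 mg/L

4.54 mg/L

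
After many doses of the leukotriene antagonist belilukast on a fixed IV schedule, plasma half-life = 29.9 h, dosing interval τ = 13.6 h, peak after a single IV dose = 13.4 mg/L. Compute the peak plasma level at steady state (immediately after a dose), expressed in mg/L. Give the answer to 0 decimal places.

k = ln2 / t½ = 0.693147 / 29.9 = 0.02318 h⁻¹
e^(−kτ) = e^(−0.02318 × 13.6) = 0.7296
Accumulation ratio R = 1 / (1 − e^(−kτ)) = 1 / (1 − 0.7296) = 3.698
Steady-state peak = C₀ × R = 13.4 × 3.698 = 49.55 mg/L

50 mg/L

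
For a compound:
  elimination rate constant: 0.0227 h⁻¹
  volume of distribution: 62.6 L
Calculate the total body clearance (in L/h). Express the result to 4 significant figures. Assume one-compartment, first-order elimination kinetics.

1.421 L/h

CL = k × Vd = 0.0227 × 62.6 = 1.421 L/h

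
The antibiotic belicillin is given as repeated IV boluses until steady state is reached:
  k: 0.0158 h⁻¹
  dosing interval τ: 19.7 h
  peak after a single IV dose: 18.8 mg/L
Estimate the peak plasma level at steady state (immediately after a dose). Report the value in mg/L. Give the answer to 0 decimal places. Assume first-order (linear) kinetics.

70 mg/L

e^(−kτ) = e^(−0.01580 × 19.7) = 0.7325
Accumulation ratio R = 1 / (1 − e^(−kτ)) = 1 / (1 − 0.7325) = 3.738
Steady-state peak = C₀ × R = 18.8 × 3.738 = 70.27 mg/L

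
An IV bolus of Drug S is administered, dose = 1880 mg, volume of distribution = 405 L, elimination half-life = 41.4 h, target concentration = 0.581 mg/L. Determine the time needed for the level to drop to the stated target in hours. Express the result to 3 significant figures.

C₀ = Dose / Vd = 1880 / 405 = 4.642 mg/L
k = ln2 / t½ = 0.693147 / 41.4 = 0.01674 h⁻¹
t = ln(C₀ / C) / k = ln(4.642 / 0.581) / 0.01674
  = ln(7.990) / 0.01674 = 2.078 / 0.01674 = 124.1 h

124 h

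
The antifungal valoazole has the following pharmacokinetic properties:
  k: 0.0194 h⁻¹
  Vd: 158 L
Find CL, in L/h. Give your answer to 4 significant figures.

3.065 L/h

CL = k × Vd = 0.0194 × 158 = 3.065 L/h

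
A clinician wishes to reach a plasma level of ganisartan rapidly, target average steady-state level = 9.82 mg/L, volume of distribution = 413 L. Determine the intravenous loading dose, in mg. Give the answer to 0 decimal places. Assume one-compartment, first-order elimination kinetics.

LD = Css × Vd = 9.82 × 413 = 4056 mg

4056 mg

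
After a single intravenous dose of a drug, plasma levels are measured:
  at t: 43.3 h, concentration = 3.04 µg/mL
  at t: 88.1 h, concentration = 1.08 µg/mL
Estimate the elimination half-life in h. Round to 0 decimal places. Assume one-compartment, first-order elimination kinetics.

k = ln(C₁/C₂) / (t₂ − t₁) = ln(3.04/1.08) / (88.1 − 43.3)
  = 1.035 / 44.80 = 0.02310 h⁻¹
t½ = ln2 / k = 0.693147 / 0.02310 = 30.01 h

30 h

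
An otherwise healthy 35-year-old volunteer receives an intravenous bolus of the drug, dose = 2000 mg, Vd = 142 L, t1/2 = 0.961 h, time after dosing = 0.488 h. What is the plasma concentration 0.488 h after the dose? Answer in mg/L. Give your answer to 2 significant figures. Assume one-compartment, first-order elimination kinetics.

C₀ = Dose / Vd = 2000 / 142 = 14.08 mg/L
k = ln2 / t½ = 0.693147 / 0.961 = 0.7213 h⁻¹
C = C₀ · e^(−k·t) = 14.08 × e^(−0.7213 × 0.488)
  = 14.08 × 0.7033 = 9.902 mg/L

9.9 mg/L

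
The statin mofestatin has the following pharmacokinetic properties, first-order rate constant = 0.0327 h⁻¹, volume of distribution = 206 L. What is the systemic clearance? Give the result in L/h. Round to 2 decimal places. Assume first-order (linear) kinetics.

6.74 L/h

CL = k × Vd = 0.0327 × 206 = 6.736 L/h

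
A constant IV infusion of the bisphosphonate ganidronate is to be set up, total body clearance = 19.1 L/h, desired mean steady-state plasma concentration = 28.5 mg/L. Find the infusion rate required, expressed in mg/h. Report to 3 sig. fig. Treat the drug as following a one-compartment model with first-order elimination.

At steady state, infusion rate R₀ = Css × CL = 28.5 × 19.10 = 544.4 mg/h

544 mg/h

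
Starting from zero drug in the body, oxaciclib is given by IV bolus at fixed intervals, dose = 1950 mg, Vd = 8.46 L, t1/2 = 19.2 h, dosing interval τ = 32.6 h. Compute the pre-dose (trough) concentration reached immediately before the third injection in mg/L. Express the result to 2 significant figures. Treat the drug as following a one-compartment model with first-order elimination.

C₀ per dose = Dose / Vd = 1950 / 8.46 = 230.5 mg/L
k = ln2 / t½ = 0.693147 / 19.2 = 0.03610 h⁻¹
Fraction remaining after one interval: r = e^(−kτ) = e^(−0.03610 × 32.6) = 0.3082
Before dose 3, 2 doses have been given (aged 1τ, 2τ).
C_trough = C₀ × (r + r²) = 230.5 × (0.3082 + 0.09499) = 92.94 mg/L

93 mg/L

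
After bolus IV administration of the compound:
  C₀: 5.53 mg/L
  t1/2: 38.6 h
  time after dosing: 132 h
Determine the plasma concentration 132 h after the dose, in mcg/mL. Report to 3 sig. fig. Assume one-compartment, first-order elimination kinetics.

k = ln2 / t½ = 0.693147 / 38.6 = 0.01796 h⁻¹
C = C₀ · e^(−k·t) = 5.530 × e^(−0.01796 × 132)
  = 5.530 × 0.09341 = 0.5166 mg/L
(0.5166 mg/L = 0.5166 mcg/mL)

0.517 mcg/mL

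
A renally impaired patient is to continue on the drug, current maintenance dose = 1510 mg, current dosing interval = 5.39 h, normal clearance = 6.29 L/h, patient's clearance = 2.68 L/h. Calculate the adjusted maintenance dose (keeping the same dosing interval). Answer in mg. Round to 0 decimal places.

To keep the same average steady-state level, dosing rate must scale with clearance.
CL ratio = 2.68 / 6.29 = 0.4261
New dose (same interval) = 1510 × 0.4261 = 643.4 mg

643 mg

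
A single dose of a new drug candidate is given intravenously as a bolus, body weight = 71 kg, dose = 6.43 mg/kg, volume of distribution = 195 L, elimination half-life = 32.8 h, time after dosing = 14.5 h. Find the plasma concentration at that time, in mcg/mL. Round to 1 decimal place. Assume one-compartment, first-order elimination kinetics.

1.7 mcg/mL

Total dose = 6.43 × 71 = 456.5 mg
C₀ = Dose / Vd = 456.5 / 195 = 2.341 mg/L
k = ln2 / t½ = 0.693147 / 32.8 = 0.02113 h⁻¹
C = C₀ · e^(−k·t) = 2.341 × e^(−0.02113 × 14.5)
  = 2.341 × 0.7361 = 1.723 mg/L
(1.723 mg/L = 1.723 mcg/mL)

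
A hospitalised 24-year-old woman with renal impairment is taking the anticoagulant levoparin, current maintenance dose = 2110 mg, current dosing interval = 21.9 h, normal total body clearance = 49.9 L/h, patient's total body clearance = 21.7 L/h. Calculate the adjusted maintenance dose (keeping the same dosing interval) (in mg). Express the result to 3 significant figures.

918 mg

To keep the same average steady-state level, dosing rate must scale with clearance.
CL ratio = 21.7 / 49.9 = 0.4349
New dose (same interval) = 2110 × 0.4349 = 917.6 mg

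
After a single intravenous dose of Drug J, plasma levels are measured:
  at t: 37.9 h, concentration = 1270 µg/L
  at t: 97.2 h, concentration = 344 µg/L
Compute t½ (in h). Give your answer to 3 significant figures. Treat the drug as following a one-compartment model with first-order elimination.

k = ln(C₁/C₂) / (t₂ − t₁) = ln(1270/344) / (97.2 − 37.9)
  = 1.306 / 59.30 = 0.02202 h⁻¹
t½ = ln2 / k = 0.693147 / 0.02202 = 31.48 h

31.5 h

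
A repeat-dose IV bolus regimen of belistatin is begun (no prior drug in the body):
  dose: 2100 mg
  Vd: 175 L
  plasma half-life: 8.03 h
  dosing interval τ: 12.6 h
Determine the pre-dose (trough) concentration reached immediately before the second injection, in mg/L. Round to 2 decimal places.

C₀ per dose = Dose / Vd = 2100 / 175 = 12.00 mg/L
k = ln2 / t½ = 0.693147 / 8.03 = 0.08632 h⁻¹
Fraction remaining after one interval: r = e^(−kτ) = e^(−0.08632 × 12.6) = 0.3370
Before dose 2, 1 dose has been given (aged 1τ).
C_trough = C₀ × r = 12.00 × 0.3370 = 4.044 mg/L

4.04 mg/L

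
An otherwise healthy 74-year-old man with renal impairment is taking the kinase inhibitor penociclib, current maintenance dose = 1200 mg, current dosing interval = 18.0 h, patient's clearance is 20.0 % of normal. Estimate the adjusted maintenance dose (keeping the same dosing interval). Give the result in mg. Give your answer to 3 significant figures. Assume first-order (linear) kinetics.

240 mg

To keep the same average steady-state level, dosing rate must scale with clearance.
CL ratio = 20.0 / 100 = 0.2000
New dose (same interval) = 1200 × 0.2000 = 240.0 mg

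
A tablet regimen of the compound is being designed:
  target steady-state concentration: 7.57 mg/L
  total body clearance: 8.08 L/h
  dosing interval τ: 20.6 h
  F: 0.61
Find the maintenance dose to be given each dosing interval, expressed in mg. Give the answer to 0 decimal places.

At steady state, F × (Dose/τ) = Css × CL.
Dose = Css × CL × τ / F = 7.57 × 8.080 × 20.6 / 0.61 = 2066 mg

2066 mg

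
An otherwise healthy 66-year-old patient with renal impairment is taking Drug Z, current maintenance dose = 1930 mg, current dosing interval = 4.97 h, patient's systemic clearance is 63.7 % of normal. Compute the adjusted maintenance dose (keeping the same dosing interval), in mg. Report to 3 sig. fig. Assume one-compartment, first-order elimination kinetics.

1230 mg

To keep the same average steady-state level, dosing rate must scale with clearance.
CL ratio = 63.7 / 100 = 0.6370
New dose (same interval) = 1930 × 0.6370 = 1229 mg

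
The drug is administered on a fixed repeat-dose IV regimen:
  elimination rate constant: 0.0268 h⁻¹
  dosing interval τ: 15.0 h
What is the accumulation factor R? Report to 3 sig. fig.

e^(−kτ) = e^(−0.02680 × 15.0) = 0.6690
Accumulation ratio R = 1 / (1 − e^(−kτ)) = 1 / (1 − 0.6690) = 3.021

3.02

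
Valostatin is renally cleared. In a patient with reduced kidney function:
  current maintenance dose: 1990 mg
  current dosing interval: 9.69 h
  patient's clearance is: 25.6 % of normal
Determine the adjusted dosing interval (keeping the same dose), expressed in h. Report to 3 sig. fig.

To keep the same average steady-state level, dosing rate must scale with clearance.
CL ratio = 25.6 / 100 = 0.2560
New interval (same dose) = 9.69 / 0.2560 = 37.85 h

37.9 h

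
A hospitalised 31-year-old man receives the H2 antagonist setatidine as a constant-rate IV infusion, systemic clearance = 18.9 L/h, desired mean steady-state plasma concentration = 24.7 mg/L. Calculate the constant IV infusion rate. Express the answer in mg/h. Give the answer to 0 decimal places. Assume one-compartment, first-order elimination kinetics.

467 mg/h

At steady state, infusion rate R₀ = Css × CL = 24.7 × 18.90 = 466.8 mg/h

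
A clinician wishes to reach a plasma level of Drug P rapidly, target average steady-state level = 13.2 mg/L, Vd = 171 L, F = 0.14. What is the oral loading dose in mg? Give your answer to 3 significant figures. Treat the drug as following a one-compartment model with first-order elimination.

LD = Css × Vd / F = 13.2 × 171 / 0.14 = 16120 mg

16100 mg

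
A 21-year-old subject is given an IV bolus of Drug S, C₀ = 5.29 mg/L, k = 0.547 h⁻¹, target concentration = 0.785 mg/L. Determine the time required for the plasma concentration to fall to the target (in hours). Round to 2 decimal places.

3.49 h

t = ln(C₀ / C) / k = ln(5.290 / 0.785) / 0.5470
  = ln(6.739) / 0.5470 = 1.908 / 0.5470 = 3.488 h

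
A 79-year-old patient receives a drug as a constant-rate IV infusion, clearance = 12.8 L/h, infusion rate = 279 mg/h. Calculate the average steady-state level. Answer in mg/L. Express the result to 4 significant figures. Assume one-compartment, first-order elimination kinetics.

21.80 mg/L

At steady state Css = R₀ / CL = 279 / 12.80 = 21.80 mg/L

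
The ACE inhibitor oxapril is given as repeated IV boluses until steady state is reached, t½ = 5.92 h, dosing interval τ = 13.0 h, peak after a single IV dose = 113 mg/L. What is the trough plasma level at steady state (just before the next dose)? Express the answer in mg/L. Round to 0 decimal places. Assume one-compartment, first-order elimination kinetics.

k = ln2 / t½ = 0.693147 / 5.92 = 0.1171 h⁻¹
e^(−kτ) = e^(−0.1171 × 13.0) = 0.2182
Accumulation ratio R = 1 / (1 − e^(−kτ)) = 1 / (1 − 0.2182) = 1.279
Steady-state trough = C₀ × R × e^(−kτ) = 113 × 1.279 × 0.2182 = 31.54 mg/L

32 mg/L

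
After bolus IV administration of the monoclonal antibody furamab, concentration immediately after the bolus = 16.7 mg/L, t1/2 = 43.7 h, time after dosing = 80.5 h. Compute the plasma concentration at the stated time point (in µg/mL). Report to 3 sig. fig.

4.66 µg/mL

k = ln2 / t½ = 0.693147 / 43.7 = 0.01586 h⁻¹
C = C₀ · e^(−k·t) = 16.70 × e^(−0.01586 × 80.5)
  = 16.70 × 0.2789 = 4.658 mg/L
(4.658 mg/L = 4.658 µg/mL)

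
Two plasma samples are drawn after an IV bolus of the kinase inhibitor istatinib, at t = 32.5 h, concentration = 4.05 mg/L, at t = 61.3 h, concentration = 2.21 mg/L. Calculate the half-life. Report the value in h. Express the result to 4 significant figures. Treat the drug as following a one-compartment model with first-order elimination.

k = ln(C₁/C₂) / (t₂ − t₁) = ln(4.05/2.21) / (61.3 − 32.5)
  = 0.6057 / 28.80 = 0.02103 h⁻¹
t½ = ln2 / k = 0.693147 / 0.02103 = 32.96 h

32.96 h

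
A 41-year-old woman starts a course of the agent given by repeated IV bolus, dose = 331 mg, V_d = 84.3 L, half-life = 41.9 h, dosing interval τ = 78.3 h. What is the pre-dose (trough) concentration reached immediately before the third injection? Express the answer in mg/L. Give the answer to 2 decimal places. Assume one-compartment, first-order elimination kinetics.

C₀ per dose = Dose / Vd = 331 / 84.3 = 3.926 mg/L
k = ln2 / t½ = 0.693147 / 41.9 = 0.01654 h⁻¹
Fraction remaining after one interval: r = e^(−kτ) = e^(−0.01654 × 78.3) = 0.2739
Before dose 3, 2 doses have been given (aged 1τ, 2τ).
C_trough = C₀ × (r + r²) = 3.926 × (0.2739 + 0.07502) = 1.370 mg/L

1.37 mg/L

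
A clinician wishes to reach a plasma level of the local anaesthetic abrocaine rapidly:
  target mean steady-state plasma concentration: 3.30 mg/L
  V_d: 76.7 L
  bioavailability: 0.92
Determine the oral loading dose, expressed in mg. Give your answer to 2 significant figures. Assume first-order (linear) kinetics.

280 mg

LD = Css × Vd / F = 3.30 × 76.7 / 0.92 = 275.1 mg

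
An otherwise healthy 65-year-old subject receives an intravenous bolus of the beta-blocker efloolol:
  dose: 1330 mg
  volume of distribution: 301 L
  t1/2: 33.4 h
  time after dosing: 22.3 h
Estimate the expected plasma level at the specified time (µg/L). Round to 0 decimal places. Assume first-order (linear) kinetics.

C₀ = Dose / Vd = 1330 / 301 = 4.419 mg/L
k = ln2 / t½ = 0.693147 / 33.4 = 0.02075 h⁻¹
C = C₀ · e^(−k·t) = 4.419 × e^(−0.02075 × 22.3)
  = 4.419 × 0.6296 = 2.782 mg/L
Convert: 2.782 mg/L × 1000 = 2782 µg/L

2782 µg/L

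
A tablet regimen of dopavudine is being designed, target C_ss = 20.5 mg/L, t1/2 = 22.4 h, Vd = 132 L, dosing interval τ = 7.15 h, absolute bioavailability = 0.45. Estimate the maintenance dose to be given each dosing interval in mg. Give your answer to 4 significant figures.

k = ln2 / t½ = 0.693147 / 22.4 = 0.03094 h⁻¹
CL = k × Vd = 0.03094 × 132 = 4.084 L/h
At steady state, F × (Dose/τ) = Css × CL.
Dose = Css × CL × τ / F = 20.5 × 4.084 × 7.15 / 0.45 = 1330 mg

1330 mg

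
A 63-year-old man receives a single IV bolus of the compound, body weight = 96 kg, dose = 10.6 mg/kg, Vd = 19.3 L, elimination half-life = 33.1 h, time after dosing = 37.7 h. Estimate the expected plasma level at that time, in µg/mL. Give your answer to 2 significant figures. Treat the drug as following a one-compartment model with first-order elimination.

Total dose = 10.6 × 96 = 1018 mg
C₀ = Dose / Vd = 1018 / 19.3 = 52.75 mg/L
k = ln2 / t½ = 0.693147 / 33.1 = 0.02094 h⁻¹
C = C₀ · e^(−k·t) = 52.75 × e^(−0.02094 × 37.7)
  = 52.75 × 0.4541 = 23.95 mg/L
(23.95 mg/L = 23.95 µg/mL)

24 µg/mL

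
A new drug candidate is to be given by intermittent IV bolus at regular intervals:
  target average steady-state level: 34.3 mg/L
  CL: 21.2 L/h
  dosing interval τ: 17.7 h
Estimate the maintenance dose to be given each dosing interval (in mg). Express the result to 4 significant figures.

12870 mg

At steady state, Dose/τ = Css × CL.
Dose = Css × CL × τ = 34.3 × 21.20 × 17.7 = 12870 mg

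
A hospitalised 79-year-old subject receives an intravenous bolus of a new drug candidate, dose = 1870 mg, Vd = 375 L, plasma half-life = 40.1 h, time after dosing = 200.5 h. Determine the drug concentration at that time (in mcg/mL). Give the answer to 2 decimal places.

0.16 mcg/mL

C₀ = Dose / Vd = 1870 / 375 = 4.987 mg/L
k = ln2 / t½ = 0.693147 / 40.1 = 0.01729 h⁻¹
t / t½ = 200.5 / 40.1 = 5 half-lives
C = C₀ × (1/2)^5 = 4.987 × 0.03125 = 0.1558 mg/L
(0.1558 mg/L = 0.1558 mcg/mL)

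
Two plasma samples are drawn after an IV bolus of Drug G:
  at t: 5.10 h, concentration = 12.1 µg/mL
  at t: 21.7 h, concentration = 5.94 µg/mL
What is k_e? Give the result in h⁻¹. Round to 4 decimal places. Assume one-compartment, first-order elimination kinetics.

0.0429 h⁻¹

k = ln(C₁/C₂) / (t₂ − t₁) = ln(12.1/5.94) / (21.7 − 5.10)
  = 0.7115 / 16.60 = 0.04286 h⁻¹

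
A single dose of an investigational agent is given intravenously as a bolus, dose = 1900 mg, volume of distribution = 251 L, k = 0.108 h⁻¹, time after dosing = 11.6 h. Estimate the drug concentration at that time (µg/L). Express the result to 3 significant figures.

C₀ = Dose / Vd = 1900 / 251 = 7.570 mg/L
C = C₀ · e^(−k·t) = 7.570 × e^(−0.1080 × 11.6)
  = 7.570 × 0.2857 = 2.163 mg/L
Convert: 2.163 mg/L × 1000 = 2163 µg/L

2160 µg/L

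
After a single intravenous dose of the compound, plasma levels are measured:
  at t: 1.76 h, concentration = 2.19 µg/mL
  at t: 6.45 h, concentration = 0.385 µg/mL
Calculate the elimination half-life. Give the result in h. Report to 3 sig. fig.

1.87 h

k = ln(C₁/C₂) / (t₂ − t₁) = ln(2.19/0.385) / (6.45 − 1.76)
  = 1.738 / 4.690 = 0.3706 h⁻¹
t½ = ln2 / k = 0.693147 / 0.3706 = 1.870 h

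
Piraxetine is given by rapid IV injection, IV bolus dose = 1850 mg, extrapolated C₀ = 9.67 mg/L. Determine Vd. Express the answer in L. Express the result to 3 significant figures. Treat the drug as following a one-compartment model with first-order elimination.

191 L

Vd = Dose / C₀ = 1850 / 9.67 = 191.3 L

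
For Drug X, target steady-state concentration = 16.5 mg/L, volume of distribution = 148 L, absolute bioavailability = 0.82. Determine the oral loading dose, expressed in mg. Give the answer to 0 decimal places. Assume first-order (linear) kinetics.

LD = Css × Vd / F = 16.5 × 148 / 0.82 = 2978 mg

2978 mg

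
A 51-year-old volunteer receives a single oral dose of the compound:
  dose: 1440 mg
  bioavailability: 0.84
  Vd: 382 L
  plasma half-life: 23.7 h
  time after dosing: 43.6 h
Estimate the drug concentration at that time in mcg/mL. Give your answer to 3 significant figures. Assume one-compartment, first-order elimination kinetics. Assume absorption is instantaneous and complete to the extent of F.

Amount reaching circulation = F × Dose = 0.84 × 1440 = 1210 mg
C₀ = F·Dose / Vd = 1210 / 382 = 3.168 mg/L
k = ln2 / t½ = 0.693147 / 23.7 = 0.02925 h⁻¹
C = C₀ · e^(−k·t) = 3.168 × e^(−0.02925 × 43.6)
  = 3.168 × 0.2793 = 0.8848 mg/L
(0.8848 mg/L = 0.8848 mcg/mL)

0.885 mcg/mL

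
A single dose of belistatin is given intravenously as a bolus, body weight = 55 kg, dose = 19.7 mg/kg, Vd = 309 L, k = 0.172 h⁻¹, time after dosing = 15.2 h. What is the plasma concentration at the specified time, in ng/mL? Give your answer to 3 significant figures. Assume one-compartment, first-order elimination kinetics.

257 ng/mL

Total dose = 19.7 × 55 = 1084 mg
C₀ = Dose / Vd = 1084 / 309 = 3.508 mg/L
C = C₀ · e^(−k·t) = 3.508 × e^(−0.1720 × 15.2)
  = 3.508 × 0.07321 = 0.2568 mg/L
Convert: 0.2568 mg/L × 1000 = 256.8 ng/mL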